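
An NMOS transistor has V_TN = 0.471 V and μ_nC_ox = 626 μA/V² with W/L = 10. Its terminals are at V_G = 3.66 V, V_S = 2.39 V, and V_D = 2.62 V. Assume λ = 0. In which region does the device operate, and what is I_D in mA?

V_GS = V_G − V_S = 3.66 − 2.39 = 1.27 V; V_DS = V_D − V_S = 2.62 − 2.39 = 0.23 V.
k_n = μ_nC_ox · (W/L) = 6.26 mA/V².
V_ov = V_GS − V_TN = 1.27 − 0.471 = 0.799 V.
Since V_DS = 0.23 V < V_ov = 0.799 V, the device is in the triode region.
I_D = k_n [V_ov · V_DS − ½ V_DS²] = 6.26 × [0.799 × 0.23 − 0.5 × 0.23²] = 0.985 mA.

Triode; I_D = 0.985 mA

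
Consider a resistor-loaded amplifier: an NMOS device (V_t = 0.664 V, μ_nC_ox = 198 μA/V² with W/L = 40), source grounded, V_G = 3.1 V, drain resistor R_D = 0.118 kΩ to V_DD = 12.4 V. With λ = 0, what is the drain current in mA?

I_D = 23.5 mA

V_GS = V_G = 3.1 V, so V_ov = 3.1 − 0.664 = 2.44 V.
k_n = μ_nC_ox · (W/L) = 7.92 mA/V².
Assume saturation: I_D = ½ k_n V_ov² = 0.5 × 7.92 × 2.44² = 23.5 mA, giving V_DS = V_DD − I_D R_D = 12.4 − 23.5 × 0.118 = 9.63 V.
V_DS = 9.63 V ≥ V_ov = 2.44 V, confirming saturation.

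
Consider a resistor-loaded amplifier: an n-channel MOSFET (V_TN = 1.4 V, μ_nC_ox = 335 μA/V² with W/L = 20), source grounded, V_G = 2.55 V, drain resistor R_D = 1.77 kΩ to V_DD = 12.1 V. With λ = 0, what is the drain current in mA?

I_D = 4.43 mA

V_GS = V_G = 2.55 V, so V_ov = 2.55 − 1.4 = 1.15 V.
k_n = μ_nC_ox · (W/L) = 6.7 mA/V².
Assume saturation: I_D = ½ k_n V_ov² = 0.5 × 6.7 × 1.15² = 4.43 mA, giving V_DS = V_DD − I_D R_D = 12.1 − 4.43 × 1.77 = 4.26 V.
V_DS = 4.26 V ≥ V_ov = 1.15 V, confirming saturation.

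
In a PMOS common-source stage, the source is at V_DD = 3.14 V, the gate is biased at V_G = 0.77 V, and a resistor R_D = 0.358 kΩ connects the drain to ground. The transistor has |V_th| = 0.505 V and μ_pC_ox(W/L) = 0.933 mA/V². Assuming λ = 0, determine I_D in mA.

V_SG = V_DD − V_G = 3.14 − 0.77 = 2.37 V, so V_ov = 2.37 − 0.505 = 1.87 V.
Assume saturation: I_D = ½ k_p V_ov² = 0.5 × 0.933 × 1.87² = 1.62 mA, giving V_SD = V_DD − I_D R_D = 3.14 − 1.62 × 0.358 = 2.56 V.
V_SD = 2.56 V ≥ V_ov = 1.87 V, confirming saturation.

I_D = 1.62 mA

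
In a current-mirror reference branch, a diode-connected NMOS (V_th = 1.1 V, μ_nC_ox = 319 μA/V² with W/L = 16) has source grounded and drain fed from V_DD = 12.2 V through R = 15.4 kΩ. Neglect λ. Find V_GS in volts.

With gate tied to drain, V_GS = V_DS ≥ V_GS − V_th, so the device is in saturation.
k_n = μ_nC_ox · (W/L) = 5.104 mA/V².
KCL at the drain: ½ k_n (V_GS − V_th)² = (V_DD − V_GS)/R.
Let x = V_GS − 1.1. Then 39.3 x² + x − 11.1 = 0, giving x = 0.519 V (positive root), so V_GS = 1.62 V.
I_D = (V_DD − V_GS)/R = (12.2 − 1.62) / 15.4 = 0.687 mA.

V_GS = 1.62 V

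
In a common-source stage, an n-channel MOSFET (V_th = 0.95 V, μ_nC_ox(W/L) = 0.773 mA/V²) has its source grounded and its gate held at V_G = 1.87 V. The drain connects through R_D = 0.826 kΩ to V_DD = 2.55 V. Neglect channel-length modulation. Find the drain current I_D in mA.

V_GS = V_G = 1.87 V, so V_ov = 1.87 − 0.95 = 0.92 V.
Assume saturation: I_D = ½ k_n V_ov² = 0.5 × 0.773 × 0.92² = 0.327 mA, giving V_DS = V_DD − I_D R_D = 2.55 − 0.327 × 0.826 = 2.28 V.
V_DS = 2.28 V ≥ V_ov = 0.92 V, confirming saturation.

I_D = 0.327 mA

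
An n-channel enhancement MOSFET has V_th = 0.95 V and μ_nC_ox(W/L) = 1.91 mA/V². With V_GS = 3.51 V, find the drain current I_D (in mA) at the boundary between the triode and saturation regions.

I_D = 6.26 mA

At the boundary V_DS = V_ov = V_GS − V_th = 3.51 − 0.95 = 2.56 V.
I_D = ½ k_n V_ov² = 0.5 × 1.91 × 2.56² = 6.26 mA.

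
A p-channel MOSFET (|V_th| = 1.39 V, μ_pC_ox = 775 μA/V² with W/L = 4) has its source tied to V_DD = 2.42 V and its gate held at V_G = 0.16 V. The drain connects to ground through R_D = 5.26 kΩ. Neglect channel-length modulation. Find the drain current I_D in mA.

I_D = 0.427 mA

V_SG = V_DD − V_G = 2.42 − 0.16 = 2.26 V, so V_ov = 2.26 − 1.39 = 0.87 V.
k_p = μ_pC_ox · (W/L) = 3.1 mA/V².
Assume saturation: I_D = ½ k_p V_ov² = 0.5 × 3.1 × 0.87² = 1.17 mA, giving V_SD = V_DD − I_D R_D = 2.42 − 1.17 × 5.26 = -3.75 V.
But -3.75 V < V_ov = 0.87 V, so the device is actually in triode.
In triode I_D = k_p[V_ov V_SD − ½ V_SD²] and I_D = (V_DD − V_SD)/R_D. Equating: 8.15 V_SD² − 15.19 V_SD + 2.42 = 0, giving V_SD = 0.176 V (the root below V_ov).
I_D = (2.42 − 0.176) / 5.26 = 0.427 mA.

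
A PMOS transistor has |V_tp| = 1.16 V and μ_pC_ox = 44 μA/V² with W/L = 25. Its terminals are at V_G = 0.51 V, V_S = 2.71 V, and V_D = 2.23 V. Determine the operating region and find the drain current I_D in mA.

V_SG = V_S − V_G = 2.71 − 0.51 = 2.2 V; V_SD = V_S − V_D = 2.71 − 2.23 = 0.48 V.
k_p = μ_pC_ox · (W/L) = 1.1 mA/V².
V_ov = V_SG − |V_tp| = 2.2 − 1.16 = 1.04 V.
Since V_SD = 0.48 V < V_ov = 1.04 V, the device is in the triode region.
I_D = k_p [V_ov · V_SD − ½ V_SD²] = 1.1 × [1.04 × 0.48 − 0.5 × 0.48²] = 0.422 mA.

Triode; I_D = 0.422 mA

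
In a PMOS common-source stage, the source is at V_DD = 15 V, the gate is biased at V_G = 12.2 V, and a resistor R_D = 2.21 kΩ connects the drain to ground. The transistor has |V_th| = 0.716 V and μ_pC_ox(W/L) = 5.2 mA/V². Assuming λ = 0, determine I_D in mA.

I_D = 6.46 mA

V_SG = V_DD − V_G = 15 − 12.2 = 2.8 V, so V_ov = 2.8 − 0.716 = 2.08 V.
Assume saturation: I_D = ½ k_p V_ov² = 0.5 × 5.2 × 2.08² = 11.3 mA, giving V_SD = V_DD − I_D R_D = 15 − 11.3 × 2.21 = -9.96 V.
But -9.96 V < V_ov = 2.08 V, so the device is actually in triode.
In triode I_D = k_p[V_ov V_SD − ½ V_SD²] and I_D = (V_DD − V_SD)/R_D. Equating: 5.75 V_SD² − 24.95 V_SD + 15 = 0, giving V_SD = 0.721 V (the root below V_ov).
I_D = (15 − 0.721) / 2.21 = 6.46 mA.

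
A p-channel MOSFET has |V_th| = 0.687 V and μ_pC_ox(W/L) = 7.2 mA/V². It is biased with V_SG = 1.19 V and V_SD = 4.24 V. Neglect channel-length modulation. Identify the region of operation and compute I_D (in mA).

V_ov = V_SG − |V_th| = 1.19 − 0.687 = 0.503 V.
Since V_SD = 4.24 V ≥ V_ov = 0.503 V, the device is in saturation.
I_D = ½ k_p V_ov² = 0.5 × 7.2 × 0.503² = 0.911 mA.

Saturation; I_D = 0.911 mA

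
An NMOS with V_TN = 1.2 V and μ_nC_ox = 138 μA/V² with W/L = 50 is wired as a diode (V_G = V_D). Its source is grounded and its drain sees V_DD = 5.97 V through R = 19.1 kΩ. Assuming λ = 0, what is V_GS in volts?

With gate tied to drain, V_GS = V_DS ≥ V_GS − V_TN, so the device is in saturation.
k_n = μ_nC_ox · (W/L) = 6.9 mA/V².
KCL at the drain: ½ k_n (V_GS − V_TN)² = (V_DD − V_GS)/R.
Let x = V_GS − 1.2. Then 65.9 x² + x − 4.77 = 0, giving x = 0.262 V (positive root), so V_GS = 1.46 V.
I_D = (V_DD − V_GS)/R = (5.97 − 1.46) / 19.1 = 0.236 mA.

V_GS = 1.46 V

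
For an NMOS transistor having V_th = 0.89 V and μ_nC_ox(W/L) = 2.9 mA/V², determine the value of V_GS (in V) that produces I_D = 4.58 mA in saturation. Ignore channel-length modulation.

V_GS = 2.67 V

In saturation I_D = ½ k_n (V_GS − V_th)², so V_GS − V_th = √(2 I_D / k_n) = √(2 × 4.58 / 2.9) = 1.78 V.
V_GS = 0.89 + 1.78 = 2.67 V.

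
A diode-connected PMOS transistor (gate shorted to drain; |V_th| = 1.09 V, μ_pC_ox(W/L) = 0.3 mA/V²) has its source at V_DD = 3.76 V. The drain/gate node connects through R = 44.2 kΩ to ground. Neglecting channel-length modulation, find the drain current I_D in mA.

I_D = 0.0477 mA

With gate tied to drain, V_SG = V_SD ≥ V_SG − |V_th|, so the device is in saturation.
KCL at the drain: ½ k_p (V_SG − |V_th|)² = (V_DD − V_SG)/R.
Let x = V_SG − 1.09. Then 6.63 x² + x − 2.67 = 0, giving x = 0.564 V (positive root), so V_SG = 1.65 V.
I_D = (V_DD − V_SG)/R = (3.76 − 1.65) / 44.2 = 0.0477 mA.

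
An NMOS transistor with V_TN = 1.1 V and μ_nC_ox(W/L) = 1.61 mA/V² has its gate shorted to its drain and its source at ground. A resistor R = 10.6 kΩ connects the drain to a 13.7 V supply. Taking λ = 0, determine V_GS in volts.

With gate tied to drain, V_GS = V_DS ≥ V_GS − V_TN, so the device is in saturation.
KCL at the drain: ½ k_n (V_GS − V_TN)² = (V_DD − V_GS)/R.
Let x = V_GS − 1.1. Then 8.53 x² + x − 12.6 = 0, giving x = 1.16 V (positive root), so V_GS = 2.26 V.
I_D = (V_DD − V_GS)/R = (13.7 − 2.26) / 10.6 = 1.08 mA.

V_GS = 2.26 V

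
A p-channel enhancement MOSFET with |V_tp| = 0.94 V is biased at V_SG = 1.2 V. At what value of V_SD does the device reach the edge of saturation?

The boundary between triode and saturation is V_SD = V_SG − |V_tp| = V_ov.
V_ov = 1.2 − 0.94 = 0.26 V.

V_SD,sat = 0.260 V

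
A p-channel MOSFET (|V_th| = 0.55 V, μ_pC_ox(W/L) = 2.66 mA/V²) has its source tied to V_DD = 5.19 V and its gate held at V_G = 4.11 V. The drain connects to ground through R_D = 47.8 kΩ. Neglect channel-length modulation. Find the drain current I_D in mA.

I_D = 0.107 mA

V_SG = V_DD − V_G = 5.19 − 4.11 = 1.08 V, so V_ov = 1.08 − 0.55 = 0.53 V.
Assume saturation: I_D = ½ k_p V_ov² = 0.5 × 2.66 × 0.53² = 0.374 mA, giving V_SD = V_DD − I_D R_D = 5.19 − 0.374 × 47.8 = -12.7 V.
But -12.7 V < V_ov = 0.53 V, so the device is actually in triode.
In triode I_D = k_p[V_ov V_SD − ½ V_SD²] and I_D = (V_DD − V_SD)/R_D. Equating: 63.6 V_SD² − 68.39 V_SD + 5.19 = 0, giving V_SD = 0.0822 V (the root below V_ov).
I_D = (5.19 − 0.0822) / 47.8 = 0.107 mA.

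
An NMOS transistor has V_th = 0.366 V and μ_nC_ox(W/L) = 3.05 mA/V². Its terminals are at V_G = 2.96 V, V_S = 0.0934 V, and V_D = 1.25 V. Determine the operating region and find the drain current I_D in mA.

V_GS = V_G − V_S = 2.96 − 0.0934 = 2.87 V; V_DS = V_D − V_S = 1.25 − 0.0934 = 1.16 V.
V_ov = V_GS − V_th = 2.87 − 0.366 = 2.5 V.
Since V_DS = 1.16 V < V_ov = 2.5 V, the device is in the triode region.
I_D = k_n [V_ov · V_DS − ½ V_DS²] = 3.05 × [2.5 × 1.16 − 0.5 × 1.16²] = 6.78 mA.

Triode; I_D = 6.78 mA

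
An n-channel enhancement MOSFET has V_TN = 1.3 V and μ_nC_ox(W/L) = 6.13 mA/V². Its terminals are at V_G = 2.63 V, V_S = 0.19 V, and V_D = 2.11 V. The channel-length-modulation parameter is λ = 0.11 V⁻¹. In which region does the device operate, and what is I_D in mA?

V_GS = V_G − V_S = 2.63 − 0.19 = 2.44 V; V_DS = V_D − V_S = 2.11 − 0.19 = 1.92 V.
V_ov = V_GS − V_TN = 2.44 − 1.3 = 1.14 V.
Since V_DS = 1.92 V ≥ V_ov = 1.14 V, the device is in saturation.
I_D = ½ k_n V_ov² (1 + λ V_DS) = 0.5 × 6.13 × 1.14² × (1 + 0.11 × 1.92) = 4.82 mA.

Saturation; I_D = 4.82 mA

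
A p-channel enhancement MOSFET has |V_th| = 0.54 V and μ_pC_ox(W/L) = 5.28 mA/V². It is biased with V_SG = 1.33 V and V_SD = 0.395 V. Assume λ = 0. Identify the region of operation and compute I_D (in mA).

Triode; I_D = 1.24 mA

V_ov = V_SG − |V_th| = 1.33 − 0.54 = 0.79 V.
Since V_SD = 0.395 V < V_ov = 0.79 V, the device is in the triode region.
I_D = k_p [V_ov · V_SD − ½ V_SD²] = 5.28 × [0.79 × 0.395 − 0.5 × 0.395²] = 1.24 mA.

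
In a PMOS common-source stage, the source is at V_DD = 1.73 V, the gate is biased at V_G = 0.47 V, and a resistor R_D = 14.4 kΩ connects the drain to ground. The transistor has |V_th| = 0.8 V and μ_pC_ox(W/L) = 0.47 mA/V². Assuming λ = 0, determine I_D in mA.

V_SG = V_DD − V_G = 1.73 − 0.47 = 1.26 V, so V_ov = 1.26 − 0.8 = 0.46 V.
Assume saturation: I_D = ½ k_p V_ov² = 0.5 × 0.47 × 0.46² = 0.0497 mA, giving V_SD = V_DD − I_D R_D = 1.73 − 0.0497 × 14.4 = 1.01 V.
V_SD = 1.01 V ≥ V_ov = 0.46 V, confirming saturation.

I_D = 0.0497 mA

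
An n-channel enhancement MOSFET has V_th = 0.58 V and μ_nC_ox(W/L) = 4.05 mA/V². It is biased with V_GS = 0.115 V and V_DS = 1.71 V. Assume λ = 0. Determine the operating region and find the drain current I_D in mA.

Cutoff; I_D = 0 mA

V_GS = 0.115 V < V_th = 0.58 V, so the transistor is in cutoff.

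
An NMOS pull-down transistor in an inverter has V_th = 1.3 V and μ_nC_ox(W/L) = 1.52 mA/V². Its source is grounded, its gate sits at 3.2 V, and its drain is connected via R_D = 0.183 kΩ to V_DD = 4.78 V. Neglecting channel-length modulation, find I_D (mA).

V_GS = V_G = 3.2 V, so V_ov = 3.2 − 1.3 = 1.9 V.
Assume saturation: I_D = ½ k_n V_ov² = 0.5 × 1.52 × 1.9² = 2.74 mA, giving V_DS = V_DD − I_D R_D = 4.78 − 2.74 × 0.183 = 4.28 V.
V_DS = 4.28 V ≥ V_ov = 1.9 V, confirming saturation.

I_D = 2.74 mA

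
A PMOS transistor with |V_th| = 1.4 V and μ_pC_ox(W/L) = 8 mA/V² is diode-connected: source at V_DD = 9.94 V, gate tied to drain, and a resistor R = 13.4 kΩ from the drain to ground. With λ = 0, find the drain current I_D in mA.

I_D = 0.608 mA

With gate tied to drain, V_SG = V_SD ≥ V_SG − |V_th|, so the device is in saturation.
KCL at the drain: ½ k_p (V_SG − |V_th|)² = (V_DD − V_SG)/R.
Let x = V_SG − 1.4. Then 53.6 x² + x − 8.54 = 0, giving x = 0.39 V (positive root), so V_SG = 1.79 V.
I_D = (V_DD − V_SG)/R = (9.94 − 1.79) / 13.4 = 0.608 mA.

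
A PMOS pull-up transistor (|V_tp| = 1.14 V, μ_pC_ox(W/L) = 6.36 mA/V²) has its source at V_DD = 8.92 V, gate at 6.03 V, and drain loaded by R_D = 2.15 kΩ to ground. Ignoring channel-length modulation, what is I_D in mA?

I_D = 3.96 mA

V_SG = V_DD − V_G = 8.92 − 6.03 = 2.89 V, so V_ov = 2.89 − 1.14 = 1.75 V.
Assume saturation: I_D = ½ k_p V_ov² = 0.5 × 6.36 × 1.75² = 9.74 mA, giving V_SD = V_DD − I_D R_D = 8.92 − 9.74 × 2.15 = -12 V.
But -12 V < V_ov = 1.75 V, so the device is actually in triode.
In triode I_D = k_p[V_ov V_SD − ½ V_SD²] and I_D = (V_DD − V_SD)/R_D. Equating: 6.84 V_SD² − 24.93 V_SD + 8.92 = 0, giving V_SD = 0.402 V (the root below V_ov).
I_D = (8.92 − 0.402) / 2.15 = 3.96 mA.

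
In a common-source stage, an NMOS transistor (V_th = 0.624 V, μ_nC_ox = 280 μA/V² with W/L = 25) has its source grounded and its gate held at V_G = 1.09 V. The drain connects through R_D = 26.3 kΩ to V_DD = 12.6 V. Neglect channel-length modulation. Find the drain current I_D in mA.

I_D = 0.472 mA

V_GS = V_G = 1.09 V, so V_ov = 1.09 − 0.624 = 0.466 V.
k_n = μ_nC_ox · (W/L) = 7 mA/V².
Assume saturation: I_D = ½ k_n V_ov² = 0.5 × 7 × 0.466² = 0.76 mA, giving V_DS = V_DD − I_D R_D = 12.6 − 0.76 × 26.3 = -7.39 V.
But -7.39 V < V_ov = 0.466 V, so the device is actually in triode.
In triode I_D = k_n[V_ov V_DS − ½ V_DS²] and I_D = (V_DD − V_DS)/R_D. Equating: 92 V_DS² − 86.79 V_DS + 12.6 = 0, giving V_DS = 0.179 V (the root below V_ov).
I_D = (12.6 − 0.179) / 26.3 = 0.472 mA.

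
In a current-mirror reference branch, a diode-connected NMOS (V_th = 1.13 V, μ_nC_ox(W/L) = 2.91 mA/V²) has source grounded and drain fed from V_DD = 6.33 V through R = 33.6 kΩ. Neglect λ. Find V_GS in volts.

With gate tied to drain, V_GS = V_DS ≥ V_GS − V_th, so the device is in saturation.
KCL at the drain: ½ k_n (V_GS − V_th)² = (V_DD − V_GS)/R.
Let x = V_GS − 1.13. Then 48.9 x² + x − 5.2 = 0, giving x = 0.316 V (positive root), so V_GS = 1.45 V.
I_D = (V_DD − V_GS)/R = (6.33 − 1.45) / 33.6 = 0.145 mA.

V_GS = 1.45 V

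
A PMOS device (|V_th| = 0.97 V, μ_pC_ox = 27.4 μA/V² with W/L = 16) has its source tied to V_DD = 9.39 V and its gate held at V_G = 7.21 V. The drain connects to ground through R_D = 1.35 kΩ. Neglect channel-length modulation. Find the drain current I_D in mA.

V_SG = V_DD − V_G = 9.39 − 7.21 = 2.18 V, so V_ov = 2.18 − 0.97 = 1.21 V.
k_p = μ_pC_ox · (W/L) = 0.4384 mA/V².
Assume saturation: I_D = ½ k_p V_ov² = 0.5 × 0.4384 × 1.21² = 0.321 mA, giving V_SD = V_DD − I_D R_D = 9.39 − 0.321 × 1.35 = 8.96 V.
V_SD = 8.96 V ≥ V_ov = 1.21 V, confirming saturation.

I_D = 0.321 mA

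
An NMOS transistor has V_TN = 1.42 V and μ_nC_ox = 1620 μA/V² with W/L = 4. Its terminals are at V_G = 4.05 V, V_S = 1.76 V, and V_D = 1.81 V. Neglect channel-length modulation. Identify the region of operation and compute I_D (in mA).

Triode; I_D = 0.274 mA

V_GS = V_G − V_S = 4.05 − 1.76 = 2.29 V; V_DS = V_D − V_S = 1.81 − 1.76 = 0.05 V.
k_n = μ_nC_ox · (W/L) = 6.48 mA/V².
V_ov = V_GS − V_TN = 2.29 − 1.42 = 0.87 V.
Since V_DS = 0.05 V < V_ov = 0.87 V, the device is in the triode region.
I_D = k_n [V_ov · V_DS − ½ V_DS²] = 6.48 × [0.87 × 0.05 − 0.5 × 0.05²] = 0.274 mA.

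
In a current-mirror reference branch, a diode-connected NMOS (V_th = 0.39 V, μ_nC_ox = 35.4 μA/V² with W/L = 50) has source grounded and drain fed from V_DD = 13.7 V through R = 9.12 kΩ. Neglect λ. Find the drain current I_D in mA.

With gate tied to drain, V_GS = V_DS ≥ V_GS − V_th, so the device is in saturation.
k_n = μ_nC_ox · (W/L) = 1.77 mA/V².
KCL at the drain: ½ k_n (V_GS − V_th)² = (V_DD − V_GS)/R.
Let x = V_GS − 0.39. Then 8.07 x² + x − 13.31 = 0, giving x = 1.22 V (positive root), so V_GS = 1.61 V.
I_D = (V_DD − V_GS)/R = (13.7 − 1.61) / 9.12 = 1.33 mA.

I_D = 1.33 mA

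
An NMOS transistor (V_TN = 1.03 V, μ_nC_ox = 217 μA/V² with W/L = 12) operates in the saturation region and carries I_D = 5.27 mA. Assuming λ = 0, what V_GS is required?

V_GS = 3.04 V

k_n = μ_nC_ox · (W/L) = 2.604 mA/V².
In saturation I_D = ½ k_n (V_GS − V_TN)², so V_GS − V_TN = √(2 I_D / k_n) = √(2 × 5.27 / 2.604) = 2.01 V.
V_GS = 1.03 + 2.01 = 3.04 V.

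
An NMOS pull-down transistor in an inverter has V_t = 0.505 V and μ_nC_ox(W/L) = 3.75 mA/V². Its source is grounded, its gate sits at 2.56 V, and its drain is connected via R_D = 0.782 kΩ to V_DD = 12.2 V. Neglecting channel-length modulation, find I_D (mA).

V_GS = V_G = 2.56 V, so V_ov = 2.56 − 0.505 = 2.06 V.
Assume saturation: I_D = ½ k_n V_ov² = 0.5 × 3.75 × 2.06² = 7.92 mA, giving V_DS = V_DD − I_D R_D = 12.2 − 7.92 × 0.782 = 6.01 V.
V_DS = 6.01 V ≥ V_ov = 2.06 V, confirming saturation.

I_D = 7.92 mA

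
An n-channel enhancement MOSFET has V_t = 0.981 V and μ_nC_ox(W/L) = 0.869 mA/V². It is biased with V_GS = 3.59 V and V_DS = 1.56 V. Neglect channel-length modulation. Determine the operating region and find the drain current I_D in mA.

V_ov = V_GS − V_t = 3.59 − 0.981 = 2.61 V.
Since V_DS = 1.56 V < V_ov = 2.61 V, the device is in the triode region.
I_D = k_n [V_ov · V_DS − ½ V_DS²] = 0.869 × [2.61 × 1.56 − 0.5 × 1.56²] = 2.48 mA.

Triode; I_D = 2.48 mA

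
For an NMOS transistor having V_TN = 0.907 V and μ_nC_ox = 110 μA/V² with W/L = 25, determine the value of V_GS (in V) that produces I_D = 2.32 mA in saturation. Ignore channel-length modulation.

k_n = μ_nC_ox · (W/L) = 2.75 mA/V².
In saturation I_D = ½ k_n (V_GS − V_TN)², so V_GS − V_TN = √(2 I_D / k_n) = √(2 × 2.32 / 2.75) = 1.3 V.
V_GS = 0.907 + 1.3 = 2.21 V.

V_GS = 2.21 V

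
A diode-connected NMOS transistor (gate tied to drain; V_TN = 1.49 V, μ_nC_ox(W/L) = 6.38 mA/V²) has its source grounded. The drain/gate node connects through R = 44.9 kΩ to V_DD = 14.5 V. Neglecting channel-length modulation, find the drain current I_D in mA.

With gate tied to drain, V_GS = V_DS ≥ V_GS − V_TN, so the device is in saturation.
KCL at the drain: ½ k_n (V_GS − V_TN)² = (V_DD − V_GS)/R.
Let x = V_GS − 1.49. Then 143 x² + x − 13.01 = 0, giving x = 0.298 V (positive root), so V_GS = 1.79 V.
I_D = (V_DD − V_GS)/R = (14.5 − 1.79) / 44.9 = 0.283 mA.

I_D = 0.283 mA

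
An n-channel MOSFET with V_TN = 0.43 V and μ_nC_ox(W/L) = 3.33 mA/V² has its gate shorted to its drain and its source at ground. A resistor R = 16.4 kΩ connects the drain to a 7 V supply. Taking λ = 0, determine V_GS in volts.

V_GS = 0.903 V

With gate tied to drain, V_GS = V_DS ≥ V_GS − V_TN, so the device is in saturation.
KCL at the drain: ½ k_n (V_GS − V_TN)² = (V_DD − V_GS)/R.
Let x = V_GS − 0.43. Then 27.3 x² + x − 6.57 = 0, giving x = 0.473 V (positive root), so V_GS = 0.903 V.
I_D = (V_DD − V_GS)/R = (7 − 0.903) / 16.4 = 0.372 mA.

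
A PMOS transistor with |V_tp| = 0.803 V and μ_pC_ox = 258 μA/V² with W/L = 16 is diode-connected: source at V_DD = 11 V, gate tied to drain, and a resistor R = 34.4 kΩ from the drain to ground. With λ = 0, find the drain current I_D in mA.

With gate tied to drain, V_SG = V_SD ≥ V_SG − |V_tp|, so the device is in saturation.
k_p = μ_pC_ox · (W/L) = 4.128 mA/V².
KCL at the drain: ½ k_p (V_SG − |V_tp|)² = (V_DD − V_SG)/R.
Let x = V_SG − 0.803. Then 71 x² + x − 10.2 = 0, giving x = 0.372 V (positive root), so V_SG = 1.17 V.
I_D = (V_DD − V_SG)/R = (11 − 1.17) / 34.4 = 0.286 mA.

I_D = 0.286 mA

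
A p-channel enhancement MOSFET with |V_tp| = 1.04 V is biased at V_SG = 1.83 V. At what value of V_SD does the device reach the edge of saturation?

V_SD,sat = 0.790 V

The boundary between triode and saturation is V_SD = V_SG − |V_tp| = V_ov.
V_ov = 1.83 − 1.04 = 0.79 V.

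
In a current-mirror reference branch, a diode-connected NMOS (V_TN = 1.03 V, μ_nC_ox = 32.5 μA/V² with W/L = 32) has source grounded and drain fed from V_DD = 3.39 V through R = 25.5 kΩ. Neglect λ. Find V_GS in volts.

With gate tied to drain, V_GS = V_DS ≥ V_GS − V_TN, so the device is in saturation.
k_n = μ_nC_ox · (W/L) = 1.04 mA/V².
KCL at the drain: ½ k_n (V_GS − V_TN)² = (V_DD − V_GS)/R.
Let x = V_GS − 1.03. Then 13.3 x² + x − 2.36 = 0, giving x = 0.386 V (positive root), so V_GS = 1.42 V.
I_D = (V_DD − V_GS)/R = (3.39 − 1.42) / 25.5 = 0.0774 mA.

V_GS = 1.42 V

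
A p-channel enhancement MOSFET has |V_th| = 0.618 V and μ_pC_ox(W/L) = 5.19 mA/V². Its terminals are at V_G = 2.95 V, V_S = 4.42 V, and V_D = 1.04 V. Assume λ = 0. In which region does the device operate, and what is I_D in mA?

Saturation; I_D = 1.88 mA

V_SG = V_S − V_G = 4.42 − 2.95 = 1.47 V; V_SD = V_S − V_D = 4.42 − 1.04 = 3.38 V.
V_ov = V_SG − |V_th| = 1.47 − 0.618 = 0.852 V.
Since V_SD = 3.38 V ≥ V_ov = 0.852 V, the device is in saturation.
I_D = ½ k_p V_ov² = 0.5 × 5.19 × 0.852² = 1.88 mA.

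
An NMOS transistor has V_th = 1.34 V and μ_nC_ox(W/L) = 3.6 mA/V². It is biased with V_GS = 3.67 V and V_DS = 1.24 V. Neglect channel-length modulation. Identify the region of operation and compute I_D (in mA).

Triode; I_D = 7.63 mA

V_ov = V_GS − V_th = 3.67 − 1.34 = 2.33 V.
Since V_DS = 1.24 V < V_ov = 2.33 V, the device is in the triode region.
I_D = k_n [V_ov · V_DS − ½ V_DS²] = 3.6 × [2.33 × 1.24 − 0.5 × 1.24²] = 7.63 mA.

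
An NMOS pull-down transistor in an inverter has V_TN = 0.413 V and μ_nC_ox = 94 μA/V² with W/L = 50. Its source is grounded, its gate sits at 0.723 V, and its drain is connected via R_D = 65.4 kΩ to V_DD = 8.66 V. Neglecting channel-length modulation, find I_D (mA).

V_GS = V_G = 0.723 V, so V_ov = 0.723 − 0.413 = 0.31 V.
k_n = μ_nC_ox · (W/L) = 4.7 mA/V².
Assume saturation: I_D = ½ k_n V_ov² = 0.5 × 4.7 × 0.31² = 0.226 mA, giving V_DS = V_DD − I_D R_D = 8.66 − 0.226 × 65.4 = -6.11 V.
But -6.11 V < V_ov = 0.31 V, so the device is actually in triode.
In triode I_D = k_n[V_ov V_DS − ½ V_DS²] and I_D = (V_DD − V_DS)/R_D. Equating: 154 V_DS² − 96.29 V_DS + 8.66 = 0, giving V_DS = 0.109 V (the root below V_ov).
I_D = (8.66 − 0.109) / 65.4 = 0.131 mA.

I_D = 0.131 mA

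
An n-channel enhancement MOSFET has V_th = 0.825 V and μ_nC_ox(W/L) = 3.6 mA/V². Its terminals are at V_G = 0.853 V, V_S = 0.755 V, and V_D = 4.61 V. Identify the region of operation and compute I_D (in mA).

V_GS = V_G − V_S = 0.853 − 0.755 = 0.098 V; V_DS = V_D − V_S = 4.61 − 0.755 = 3.86 V.
V_GS = 0.098 V < V_th = 0.825 V, so the transistor is in cutoff.

Cutoff; I_D = 0 mA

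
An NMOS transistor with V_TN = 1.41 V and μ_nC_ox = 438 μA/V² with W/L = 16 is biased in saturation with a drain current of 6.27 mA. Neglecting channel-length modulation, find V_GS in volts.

V_GS = 2.75 V

k_n = μ_nC_ox · (W/L) = 7.008 mA/V².
In saturation I_D = ½ k_n (V_GS − V_TN)², so V_GS − V_TN = √(2 I_D / k_n) = √(2 × 6.27 / 7.008) = 1.34 V.
V_GS = 1.41 + 1.34 = 2.75 V.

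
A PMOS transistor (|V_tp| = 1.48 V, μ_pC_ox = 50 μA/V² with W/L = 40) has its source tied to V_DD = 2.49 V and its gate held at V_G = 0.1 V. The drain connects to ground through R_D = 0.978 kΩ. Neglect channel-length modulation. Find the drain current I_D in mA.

I_D = 0.828 mA

V_SG = V_DD − V_G = 2.49 − 0.1 = 2.39 V, so V_ov = 2.39 − 1.48 = 0.91 V.
k_p = μ_pC_ox · (W/L) = 2 mA/V².
Assume saturation: I_D = ½ k_p V_ov² = 0.5 × 2 × 0.91² = 0.828 mA, giving V_SD = V_DD − I_D R_D = 2.49 − 0.828 × 0.978 = 1.68 V.
V_SD = 1.68 V ≥ V_ov = 0.91 V, confirming saturation.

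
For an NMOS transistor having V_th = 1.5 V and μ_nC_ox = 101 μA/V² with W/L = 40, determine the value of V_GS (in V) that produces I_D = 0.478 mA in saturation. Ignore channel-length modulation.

V_GS = 1.99 V

k_n = μ_nC_ox · (W/L) = 4.04 mA/V².
In saturation I_D = ½ k_n (V_GS − V_th)², so V_GS − V_th = √(2 I_D / k_n) = √(2 × 0.478 / 4.04) = 0.486 V.
V_GS = 1.5 + 0.486 = 1.99 V.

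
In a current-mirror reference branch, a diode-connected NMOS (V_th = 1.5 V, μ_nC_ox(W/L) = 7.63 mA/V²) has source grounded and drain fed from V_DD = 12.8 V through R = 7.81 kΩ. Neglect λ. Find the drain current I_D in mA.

With gate tied to drain, V_GS = V_DS ≥ V_GS − V_th, so the device is in saturation.
KCL at the drain: ½ k_n (V_GS − V_th)² = (V_DD − V_GS)/R.
Let x = V_GS − 1.5. Then 29.8 x² + x − 11.3 = 0, giving x = 0.599 V (positive root), so V_GS = 2.1 V.
I_D = (V_DD − V_GS)/R = (12.8 − 2.1) / 7.81 = 1.37 mA.

I_D = 1.37 mA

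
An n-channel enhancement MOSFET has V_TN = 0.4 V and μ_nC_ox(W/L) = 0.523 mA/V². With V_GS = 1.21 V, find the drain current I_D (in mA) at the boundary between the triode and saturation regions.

At the boundary V_DS = V_ov = V_GS − V_TN = 1.21 − 0.4 = 0.81 V.
I_D = ½ k_n V_ov² = 0.5 × 0.523 × 0.81² = 0.172 mA.

I_D = 0.172 mA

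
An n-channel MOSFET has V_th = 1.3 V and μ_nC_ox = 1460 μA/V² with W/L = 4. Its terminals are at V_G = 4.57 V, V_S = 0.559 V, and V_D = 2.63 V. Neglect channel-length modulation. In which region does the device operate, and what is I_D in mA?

Triode; I_D = 20.3 mA

V_GS = V_G − V_S = 4.57 − 0.559 = 4.01 V; V_DS = V_D − V_S = 2.63 − 0.559 = 2.07 V.
k_n = μ_nC_ox · (W/L) = 5.84 mA/V².
V_ov = V_GS − V_th = 4.01 − 1.3 = 2.71 V.
Since V_DS = 2.07 V < V_ov = 2.71 V, the device is in the triode region.
I_D = k_n [V_ov · V_DS − ½ V_DS²] = 5.84 × [2.71 × 2.07 − 0.5 × 2.07²] = 20.3 mA.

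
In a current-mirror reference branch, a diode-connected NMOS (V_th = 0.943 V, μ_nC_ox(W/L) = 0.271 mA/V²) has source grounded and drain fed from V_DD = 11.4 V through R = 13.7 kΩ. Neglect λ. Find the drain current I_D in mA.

I_D = 0.609 mA

With gate tied to drain, V_GS = V_DS ≥ V_GS − V_th, so the device is in saturation.
KCL at the drain: ½ k_n (V_GS − V_th)² = (V_DD − V_GS)/R.
Let x = V_GS − 0.943. Then 1.86 x² + x − 10.46 = 0, giving x = 2.12 V (positive root), so V_GS = 3.06 V.
I_D = (V_DD − V_GS)/R = (11.4 − 3.06) / 13.7 = 0.609 mA.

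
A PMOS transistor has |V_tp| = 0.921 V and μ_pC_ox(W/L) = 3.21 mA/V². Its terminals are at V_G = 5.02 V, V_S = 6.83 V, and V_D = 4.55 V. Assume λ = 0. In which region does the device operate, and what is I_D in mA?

V_SG = V_S − V_G = 6.83 − 5.02 = 1.81 V; V_SD = V_S − V_D = 6.83 − 4.55 = 2.28 V.
V_ov = V_SG − |V_tp| = 1.81 − 0.921 = 0.889 V.
Since V_SD = 2.28 V ≥ V_ov = 0.889 V, the device is in saturation.
I_D = ½ k_p V_ov² = 0.5 × 3.21 × 0.889² = 1.27 mA.

Saturation; I_D = 1.27 mA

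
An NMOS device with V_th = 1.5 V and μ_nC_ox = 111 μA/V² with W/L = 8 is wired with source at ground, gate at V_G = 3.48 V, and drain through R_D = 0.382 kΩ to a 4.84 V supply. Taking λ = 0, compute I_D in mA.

I_D = 1.74 mA

V_GS = V_G = 3.48 V, so V_ov = 3.48 − 1.5 = 1.98 V.
k_n = μ_nC_ox · (W/L) = 0.888 mA/V².
Assume saturation: I_D = ½ k_n V_ov² = 0.5 × 0.888 × 1.98² = 1.74 mA, giving V_DS = V_DD − I_D R_D = 4.84 − 1.74 × 0.382 = 4.18 V.
V_DS = 4.18 V ≥ V_ov = 1.98 V, confirming saturation.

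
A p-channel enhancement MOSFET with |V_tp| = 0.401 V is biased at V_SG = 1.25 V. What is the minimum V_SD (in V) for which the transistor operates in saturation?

The boundary between triode and saturation is V_SD = V_SG − |V_tp| = V_ov.
V_ov = 1.25 − 0.401 = 0.849 V.

V_SD,sat = 0.849 V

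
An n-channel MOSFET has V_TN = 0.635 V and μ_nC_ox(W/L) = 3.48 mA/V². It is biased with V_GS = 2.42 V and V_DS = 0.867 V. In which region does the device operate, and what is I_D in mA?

V_ov = V_GS − V_TN = 2.42 − 0.635 = 1.78 V.
Since V_DS = 0.867 V < V_ov = 1.78 V, the device is in the triode region.
I_D = k_n [V_ov · V_DS − ½ V_DS²] = 3.48 × [1.78 × 0.867 − 0.5 × 0.867²] = 4.08 mA.

Triode; I_D = 4.08 mA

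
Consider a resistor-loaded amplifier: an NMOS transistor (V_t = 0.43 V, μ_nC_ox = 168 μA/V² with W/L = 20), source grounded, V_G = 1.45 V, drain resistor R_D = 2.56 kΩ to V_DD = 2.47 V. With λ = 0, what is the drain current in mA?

V_GS = V_G = 1.45 V, so V_ov = 1.45 − 0.43 = 1.02 V.
k_n = μ_nC_ox · (W/L) = 3.36 mA/V².
Assume saturation: I_D = ½ k_n V_ov² = 0.5 × 3.36 × 1.02² = 1.75 mA, giving V_DS = V_DD − I_D R_D = 2.47 − 1.75 × 2.56 = -2 V.
But -2 V < V_ov = 1.02 V, so the device is actually in triode.
In triode I_D = k_n[V_ov V_DS − ½ V_DS²] and I_D = (V_DD − V_DS)/R_D. Equating: 4.3 V_DS² − 9.774 V_DS + 2.47 = 0, giving V_DS = 0.29 V (the root below V_ov).
I_D = (2.47 − 0.29) / 2.56 = 0.852 mA.

I_D = 0.852 mA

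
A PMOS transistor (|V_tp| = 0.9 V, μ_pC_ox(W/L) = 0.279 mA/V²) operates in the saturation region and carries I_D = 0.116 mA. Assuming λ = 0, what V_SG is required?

In saturation I_D = ½ k_p (V_SG − |V_tp|)², so V_SG − |V_tp| = √(2 I_D / k_p) = √(2 × 0.116 / 0.279) = 0.912 V.
V_SG = 0.9 + 0.912 = 1.81 V.

V_SG = 1.81 V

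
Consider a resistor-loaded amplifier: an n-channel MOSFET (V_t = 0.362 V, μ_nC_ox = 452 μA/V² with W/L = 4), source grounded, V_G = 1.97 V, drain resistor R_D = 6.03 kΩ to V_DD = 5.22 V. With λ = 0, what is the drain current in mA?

I_D = 0.814 mA

V_GS = V_G = 1.97 V, so V_ov = 1.97 − 0.362 = 1.61 V.
k_n = μ_nC_ox · (W/L) = 1.808 mA/V².
Assume saturation: I_D = ½ k_n V_ov² = 0.5 × 1.808 × 1.61² = 2.34 mA, giving V_DS = V_DD − I_D R_D = 5.22 − 2.34 × 6.03 = -8.87 V.
But -8.87 V < V_ov = 1.61 V, so the device is actually in triode.
In triode I_D = k_n[V_ov V_DS − ½ V_DS²] and I_D = (V_DD − V_DS)/R_D. Equating: 5.45 V_DS² − 18.53 V_DS + 5.22 = 0, giving V_DS = 0.31 V (the root below V_ov).
I_D = (5.22 − 0.31) / 6.03 = 0.814 mA.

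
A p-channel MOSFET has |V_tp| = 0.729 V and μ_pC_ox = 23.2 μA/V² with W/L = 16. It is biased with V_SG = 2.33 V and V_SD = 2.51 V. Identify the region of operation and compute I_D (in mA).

Saturation; I_D = 0.476 mA

k_p = μ_pC_ox · (W/L) = 0.3712 mA/V².
V_ov = V_SG − |V_tp| = 2.33 − 0.729 = 1.6 V.
Since V_SD = 2.51 V ≥ V_ov = 1.6 V, the device is in saturation.
I_D = ½ k_p V_ov² = 0.5 × 0.3712 × 1.6² = 0.476 mA.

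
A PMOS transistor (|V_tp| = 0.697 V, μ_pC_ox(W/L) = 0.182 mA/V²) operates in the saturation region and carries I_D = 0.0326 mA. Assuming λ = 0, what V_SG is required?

V_SG = 1.30 V

In saturation I_D = ½ k_p (V_SG − |V_tp|)², so V_SG − |V_tp| = √(2 I_D / k_p) = √(2 × 0.0326 / 0.182) = 0.599 V.
V_SG = 0.697 + 0.599 = 1.3 V.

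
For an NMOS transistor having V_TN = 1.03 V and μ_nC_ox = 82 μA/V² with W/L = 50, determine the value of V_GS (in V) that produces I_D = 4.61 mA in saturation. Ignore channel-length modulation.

V_GS = 2.53 V

k_n = μ_nC_ox · (W/L) = 4.1 mA/V².
In saturation I_D = ½ k_n (V_GS − V_TN)², so V_GS − V_TN = √(2 I_D / k_n) = √(2 × 4.61 / 4.1) = 1.5 V.
V_GS = 1.03 + 1.5 = 2.53 V.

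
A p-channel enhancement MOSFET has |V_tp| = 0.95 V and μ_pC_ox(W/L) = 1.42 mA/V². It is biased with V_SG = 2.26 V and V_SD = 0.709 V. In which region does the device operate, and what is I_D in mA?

V_ov = V_SG − |V_tp| = 2.26 − 0.95 = 1.31 V.
Since V_SD = 0.709 V < V_ov = 1.31 V, the device is in the triode region.
I_D = k_p [V_ov · V_SD − ½ V_SD²] = 1.42 × [1.31 × 0.709 − 0.5 × 0.709²] = 0.962 mA.

Triode; I_D = 0.962 mA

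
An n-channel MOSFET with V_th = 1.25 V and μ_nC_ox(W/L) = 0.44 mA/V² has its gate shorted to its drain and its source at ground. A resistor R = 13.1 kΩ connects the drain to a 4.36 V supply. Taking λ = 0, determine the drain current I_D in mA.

I_D = 0.170 mA

With gate tied to drain, V_GS = V_DS ≥ V_GS − V_th, so the device is in saturation.
KCL at the drain: ½ k_n (V_GS − V_th)² = (V_DD − V_GS)/R.
Let x = V_GS − 1.25. Then 2.88 x² + x − 3.11 = 0, giving x = 0.88 V (positive root), so V_GS = 2.13 V.
I_D = (V_DD − V_GS)/R = (4.36 − 2.13) / 13.1 = 0.17 mA.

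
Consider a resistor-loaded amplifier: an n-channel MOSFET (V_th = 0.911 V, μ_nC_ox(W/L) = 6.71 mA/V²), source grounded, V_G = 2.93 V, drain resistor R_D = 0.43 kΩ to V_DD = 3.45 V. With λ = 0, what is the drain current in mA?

V_GS = V_G = 2.93 V, so V_ov = 2.93 − 0.911 = 2.02 V.
Assume saturation: I_D = ½ k_n V_ov² = 0.5 × 6.71 × 2.02² = 13.7 mA, giving V_DS = V_DD − I_D R_D = 3.45 − 13.7 × 0.43 = -2.43 V.
But -2.43 V < V_ov = 2.02 V, so the device is actually in triode.
In triode I_D = k_n[V_ov V_DS − ½ V_DS²] and I_D = (V_DD − V_DS)/R_D. Equating: 1.44 V_DS² − 6.825 V_DS + 3.45 = 0, giving V_DS = 0.575 V (the root below V_ov).
I_D = (3.45 − 0.575) / 0.43 = 6.68 mA.

I_D = 6.68 mA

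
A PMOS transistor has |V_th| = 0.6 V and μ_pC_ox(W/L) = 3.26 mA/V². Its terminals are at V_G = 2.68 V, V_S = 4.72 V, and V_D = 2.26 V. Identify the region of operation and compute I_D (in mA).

V_SG = V_S − V_G = 4.72 − 2.68 = 2.04 V; V_SD = V_S − V_D = 4.72 − 2.26 = 2.46 V.
V_ov = V_SG − |V_th| = 2.04 − 0.6 = 1.44 V.
Since V_SD = 2.46 V ≥ V_ov = 1.44 V, the device is in saturation.
I_D = ½ k_p V_ov² = 0.5 × 3.26 × 1.44² = 3.38 mA.

Saturation; I_D = 3.38 mA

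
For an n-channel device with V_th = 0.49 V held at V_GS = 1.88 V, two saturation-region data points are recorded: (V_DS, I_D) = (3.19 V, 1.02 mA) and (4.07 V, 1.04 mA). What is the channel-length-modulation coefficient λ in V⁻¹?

λ = 0.0240 V⁻¹

With V_GS fixed, I_D ∝ (1 + λ V_DS) in saturation, so I_D2/I_D1 = (1 + λ V_DS2)/(1 + λ V_DS1).
1.04/1.02 = 1.02 = (1 + 4.07 λ)/(1 + 3.19 λ).
Solving: λ (I_D1 V_DS2 − I_D2 V_DS1) = I_D2 − I_D1, so λ = (1.04 − 1.02) / (1.02 × 4.07 − 1.04 × 3.19) = 0.02 / 0.834 = 0.024 V⁻¹.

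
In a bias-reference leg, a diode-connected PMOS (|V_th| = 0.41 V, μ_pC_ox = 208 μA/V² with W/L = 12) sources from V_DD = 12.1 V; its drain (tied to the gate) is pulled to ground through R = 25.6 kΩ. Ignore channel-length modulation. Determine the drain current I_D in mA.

I_D = 0.434 mA

With gate tied to drain, V_SG = V_SD ≥ V_SG − |V_th|, so the device is in saturation.
k_p = μ_pC_ox · (W/L) = 2.496 mA/V².
KCL at the drain: ½ k_p (V_SG − |V_th|)² = (V_DD − V_SG)/R.
Let x = V_SG − 0.41. Then 31.9 x² + x − 11.69 = 0, giving x = 0.589 V (positive root), so V_SG = 0.999 V.
I_D = (V_DD − V_SG)/R = (12.1 − 0.999) / 25.6 = 0.434 mA.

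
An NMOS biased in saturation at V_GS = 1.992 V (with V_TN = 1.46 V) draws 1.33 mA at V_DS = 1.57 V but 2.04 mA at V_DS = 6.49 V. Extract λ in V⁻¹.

λ = 0.131 V⁻¹

With V_GS fixed, I_D ∝ (1 + λ V_DS) in saturation, so I_D2/I_D1 = (1 + λ V_DS2)/(1 + λ V_DS1).
2.04/1.33 = 1.534 = (1 + 6.49 λ)/(1 + 1.57 λ).
Solving: λ (I_D1 V_DS2 − I_D2 V_DS1) = I_D2 − I_D1, so λ = (2.04 − 1.33) / (1.33 × 6.49 − 2.04 × 1.57) = 0.71 / 5.43 = 0.131 V⁻¹.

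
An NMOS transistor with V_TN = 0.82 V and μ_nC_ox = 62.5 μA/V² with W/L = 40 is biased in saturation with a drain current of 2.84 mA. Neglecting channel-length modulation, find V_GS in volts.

V_GS = 2.33 V

k_n = μ_nC_ox · (W/L) = 2.5 mA/V².
In saturation I_D = ½ k_n (V_GS − V_TN)², so V_GS − V_TN = √(2 I_D / k_n) = √(2 × 2.84 / 2.5) = 1.51 V.
V_GS = 0.82 + 1.51 = 2.33 V.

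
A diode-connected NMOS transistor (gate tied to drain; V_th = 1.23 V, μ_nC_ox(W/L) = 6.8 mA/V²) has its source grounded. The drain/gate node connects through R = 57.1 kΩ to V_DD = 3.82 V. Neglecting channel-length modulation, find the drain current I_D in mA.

I_D = 0.0434 mA

With gate tied to drain, V_GS = V_DS ≥ V_GS − V_th, so the device is in saturation.
KCL at the drain: ½ k_n (V_GS − V_th)² = (V_DD − V_GS)/R.
Let x = V_GS − 1.23. Then 194 x² + x − 2.59 = 0, giving x = 0.113 V (positive root), so V_GS = 1.34 V.
I_D = (V_DD − V_GS)/R = (3.82 − 1.34) / 57.1 = 0.0434 mA.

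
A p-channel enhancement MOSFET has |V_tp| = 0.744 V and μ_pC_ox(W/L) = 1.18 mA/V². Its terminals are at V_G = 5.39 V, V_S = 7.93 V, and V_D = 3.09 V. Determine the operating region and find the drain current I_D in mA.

V_SG = V_S − V_G = 7.93 − 5.39 = 2.54 V; V_SD = V_S − V_D = 7.93 − 3.09 = 4.84 V.
V_ov = V_SG − |V_tp| = 2.54 − 0.744 = 1.8 V.
Since V_SD = 4.84 V ≥ V_ov = 1.8 V, the device is in saturation.
I_D = ½ k_p V_ov² = 0.5 × 1.18 × 1.8² = 1.9 mA.

Saturation; I_D = 1.90 mA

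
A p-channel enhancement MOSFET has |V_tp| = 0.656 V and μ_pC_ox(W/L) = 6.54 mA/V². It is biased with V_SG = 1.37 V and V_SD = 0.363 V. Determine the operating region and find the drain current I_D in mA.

V_ov = V_SG − |V_tp| = 1.37 − 0.656 = 0.714 V.
Since V_SD = 0.363 V < V_ov = 0.714 V, the device is in the triode region.
I_D = k_p [V_ov · V_SD − ½ V_SD²] = 6.54 × [0.714 × 0.363 − 0.5 × 0.363²] = 1.26 mA.

Triode; I_D = 1.26 mA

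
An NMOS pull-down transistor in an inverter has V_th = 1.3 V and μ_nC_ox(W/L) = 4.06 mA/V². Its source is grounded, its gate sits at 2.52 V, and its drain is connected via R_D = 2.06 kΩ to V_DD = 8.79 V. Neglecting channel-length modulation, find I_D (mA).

I_D = 3.02 mA

V_GS = V_G = 2.52 V, so V_ov = 2.52 − 1.3 = 1.22 V.
Assume saturation: I_D = ½ k_n V_ov² = 0.5 × 4.06 × 1.22² = 3.02 mA, giving V_DS = V_DD − I_D R_D = 8.79 − 3.02 × 2.06 = 2.57 V.
V_DS = 2.57 V ≥ V_ov = 1.22 V, confirming saturation.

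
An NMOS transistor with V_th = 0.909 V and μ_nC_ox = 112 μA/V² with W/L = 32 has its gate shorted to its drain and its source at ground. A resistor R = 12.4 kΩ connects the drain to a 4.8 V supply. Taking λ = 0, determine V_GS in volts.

With gate tied to drain, V_GS = V_DS ≥ V_GS − V_th, so the device is in saturation.
k_n = μ_nC_ox · (W/L) = 3.584 mA/V².
KCL at the drain: ½ k_n (V_GS − V_th)² = (V_DD − V_GS)/R.
Let x = V_GS − 0.909. Then 22.2 x² + x − 3.891 = 0, giving x = 0.397 V (positive root), so V_GS = 1.31 V.
I_D = (V_DD − V_GS)/R = (4.8 − 1.31) / 12.4 = 0.282 mA.

V_GS = 1.31 V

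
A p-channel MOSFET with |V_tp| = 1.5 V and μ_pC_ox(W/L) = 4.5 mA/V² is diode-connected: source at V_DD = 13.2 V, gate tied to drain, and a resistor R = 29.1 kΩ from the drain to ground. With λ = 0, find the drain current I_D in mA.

With gate tied to drain, V_SG = V_SD ≥ V_SG − |V_tp|, so the device is in saturation.
KCL at the drain: ½ k_p (V_SG − |V_tp|)² = (V_DD − V_SG)/R.
Let x = V_SG − 1.5. Then 65.5 x² + x − 11.7 = 0, giving x = 0.415 V (positive root), so V_SG = 1.92 V.
I_D = (V_DD − V_SG)/R = (13.2 − 1.92) / 29.1 = 0.388 mA.

I_D = 0.388 mA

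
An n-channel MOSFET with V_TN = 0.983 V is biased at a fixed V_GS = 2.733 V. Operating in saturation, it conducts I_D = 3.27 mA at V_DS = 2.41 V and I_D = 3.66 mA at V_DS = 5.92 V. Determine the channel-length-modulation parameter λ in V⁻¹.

With V_GS fixed, I_D ∝ (1 + λ V_DS) in saturation, so I_D2/I_D1 = (1 + λ V_DS2)/(1 + λ V_DS1).
3.66/3.27 = 1.119 = (1 + 5.92 λ)/(1 + 2.41 λ).
Solving: λ (I_D1 V_DS2 − I_D2 V_DS1) = I_D2 − I_D1, so λ = (3.66 − 3.27) / (3.27 × 5.92 − 3.66 × 2.41) = 0.39 / 10.5 = 0.037 V⁻¹.

λ = 0.0370 V⁻¹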